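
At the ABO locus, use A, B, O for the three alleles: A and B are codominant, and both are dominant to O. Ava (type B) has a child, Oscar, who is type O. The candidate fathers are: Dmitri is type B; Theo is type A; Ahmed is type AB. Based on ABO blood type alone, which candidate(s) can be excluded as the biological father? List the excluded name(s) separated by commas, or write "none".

Ahmed

A candidate is excluded only if no genotype consistent with his phenotype could produce a type O child with a type B mother.
Ahmed (type AB): no genotype consistent with that phenotype can produce a type-O child with a type-B mother.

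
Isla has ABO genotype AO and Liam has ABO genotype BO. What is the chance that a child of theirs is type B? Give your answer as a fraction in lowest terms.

ABO cross AO × BO → offspring phenotypes: 1/4 O, 1/4 A, 1/4 B, 1/4 AB.
So P(type B) = 1/4.

1/4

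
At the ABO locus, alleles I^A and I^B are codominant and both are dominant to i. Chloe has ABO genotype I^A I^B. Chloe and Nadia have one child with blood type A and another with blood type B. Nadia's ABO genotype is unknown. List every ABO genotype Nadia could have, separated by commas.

For each candidate genotype of Nadia, check whether crossing it with I^A I^B can produce every observed child phenotype.
  I^A I^A → possible child types {A, AB} ✗
  I^A I^B → possible child types {A, B, AB} ✓
  I^A i → possible child types {A, B, AB} ✓
  I^B I^B → possible child types {B, AB} ✗
  I^B i → possible child types {A, B, AB} ✓
  i i → possible child types {A, B} ✓

I^A I^B, I^A i, I^B i, i i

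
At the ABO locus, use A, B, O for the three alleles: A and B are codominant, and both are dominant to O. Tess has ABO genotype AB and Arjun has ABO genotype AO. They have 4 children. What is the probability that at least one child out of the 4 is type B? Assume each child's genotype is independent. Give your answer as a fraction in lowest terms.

175/256

ABO cross AB × AO → 1/2 A, 1/4 B, 1/4 AB.
So P(type B) = 1/4 per child.
P(none) = (3/4)^4 = 81/256; P(at least one) = 1 − 81/256 = 175/256.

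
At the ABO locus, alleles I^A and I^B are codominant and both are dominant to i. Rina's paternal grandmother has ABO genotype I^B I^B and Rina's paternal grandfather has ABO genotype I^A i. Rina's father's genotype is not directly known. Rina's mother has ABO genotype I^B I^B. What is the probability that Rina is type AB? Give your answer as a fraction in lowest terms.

1/4

Rina's father's ABO genotype from I^B I^B × I^A i: 1/2 I^A I^B, 1/2 I^B i.
Crossing each possibility with the mother I^B I^B and summing P(type AB): 1/2·1/2 + 1/2·0 = 1/4.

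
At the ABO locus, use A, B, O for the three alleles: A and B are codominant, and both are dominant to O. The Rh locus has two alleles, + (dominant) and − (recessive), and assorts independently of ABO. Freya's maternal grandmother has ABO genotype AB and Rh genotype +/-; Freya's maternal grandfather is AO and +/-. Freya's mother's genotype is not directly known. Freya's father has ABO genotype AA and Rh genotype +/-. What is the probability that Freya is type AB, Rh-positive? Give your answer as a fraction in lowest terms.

Freya's mother's ABO genotype from AB × AO: 1/4 AA, 1/4 AB, 1/4 AO, 1/4 BO.
Crossing each possibility with the father AA and summing P(type AB): 1/4·0 + 1/4·1/2 + 1/4·0 + 1/4·1/2 = 1/4.
Similarly for Rh via the mother's Rh distribution: P(Rh+) = 3/4.
Independent loci: 1/4 × 3/4 = 3/16.

3/16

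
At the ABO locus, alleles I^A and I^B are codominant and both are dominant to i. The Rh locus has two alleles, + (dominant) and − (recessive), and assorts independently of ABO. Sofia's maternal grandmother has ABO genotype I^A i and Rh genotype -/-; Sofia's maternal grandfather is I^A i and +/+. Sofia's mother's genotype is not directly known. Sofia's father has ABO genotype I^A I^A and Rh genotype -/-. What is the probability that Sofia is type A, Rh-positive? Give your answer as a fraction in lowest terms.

1/2

Sofia's mother's ABO genotype from I^A i × I^A i: 1/4 I^A I^A, 1/2 I^A i, 1/4 i i.
Crossing each possibility with the father I^A I^A and summing P(type A): 1/4·1 + 1/2·1 + 1/4·1 = 1.
Similarly for Rh via the mother's Rh distribution: P(Rh+) = 1/2.
Independent loci: 1 × 1/2 = 1/2.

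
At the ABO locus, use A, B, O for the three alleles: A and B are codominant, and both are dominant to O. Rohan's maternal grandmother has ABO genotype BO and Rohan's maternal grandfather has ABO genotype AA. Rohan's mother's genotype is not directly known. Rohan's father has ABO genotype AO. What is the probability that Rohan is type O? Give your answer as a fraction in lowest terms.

1/8

Rohan's mother's ABO genotype from BO × AA: 1/2 AB, 1/2 AO.
Crossing each possibility with the father AO and summing P(type O): 1/2·0 + 1/2·1/4 = 1/8.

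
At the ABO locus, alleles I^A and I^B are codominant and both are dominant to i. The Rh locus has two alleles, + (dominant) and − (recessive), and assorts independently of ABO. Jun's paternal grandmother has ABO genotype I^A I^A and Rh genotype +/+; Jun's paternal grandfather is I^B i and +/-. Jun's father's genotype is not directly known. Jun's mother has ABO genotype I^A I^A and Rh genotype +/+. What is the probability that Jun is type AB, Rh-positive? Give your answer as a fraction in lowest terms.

1/4

Jun's father's ABO genotype from I^A I^A × I^B i: 1/2 I^A I^B, 1/2 I^A i.
Crossing each possibility with the mother I^A I^A and summing P(type AB): 1/2·1/2 + 1/2·0 = 1/4.
Similarly for Rh via the father's Rh distribution: P(Rh+) = 1.
Independent loci: 1/4 × 1 = 1/4.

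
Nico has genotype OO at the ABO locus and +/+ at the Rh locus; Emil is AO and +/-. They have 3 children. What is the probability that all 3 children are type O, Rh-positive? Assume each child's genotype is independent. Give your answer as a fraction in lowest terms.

ABO cross OO × AO → 1/2 O, 1/2 A.
Rh cross +/+ × +/- → 1 Rh+; so P(type O, Rh-positive) = 1/2 × 1 = 1/2 per child.
All 3 independent: (1/2)^3 = 1/8.

1/8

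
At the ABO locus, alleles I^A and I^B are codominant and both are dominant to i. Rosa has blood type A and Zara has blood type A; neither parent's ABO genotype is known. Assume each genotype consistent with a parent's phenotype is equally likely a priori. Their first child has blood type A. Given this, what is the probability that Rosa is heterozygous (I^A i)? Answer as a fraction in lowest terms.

Possible genotypes: Rosa ∈ {I^A I^A, I^A i}; Zara ∈ {I^A I^A, I^A i}.
Weight each parental genotype pair by prior × P(type-A child):
  I^A I^A × I^A I^A: posterior weight 4/15.
  I^A I^A × I^A i: posterior weight 4/15.
  I^A i × I^A I^A: posterior weight 4/15.
  I^A i × I^A i: posterior weight 1/5.
Sum the posterior weight over pairs where Rosa is I^A i: 7/15.

7/15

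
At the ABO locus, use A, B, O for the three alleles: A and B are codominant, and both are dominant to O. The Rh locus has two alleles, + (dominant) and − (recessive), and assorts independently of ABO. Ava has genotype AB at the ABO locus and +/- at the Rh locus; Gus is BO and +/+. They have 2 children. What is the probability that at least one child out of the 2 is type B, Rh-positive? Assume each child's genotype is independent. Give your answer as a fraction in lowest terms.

ABO cross AB × BO → 1/4 A, 1/2 B, 1/4 AB.
Rh cross +/- × +/+ → 1 Rh+; so P(type B, Rh-positive) = 1/2 × 1 = 1/2 per child.
P(none) = (1/2)^2 = 1/4; P(at least one) = 1 − 1/4 = 3/4.

3/4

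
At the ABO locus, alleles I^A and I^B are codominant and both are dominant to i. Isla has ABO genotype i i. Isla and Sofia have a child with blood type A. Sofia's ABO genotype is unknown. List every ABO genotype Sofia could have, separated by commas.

I^A I^A, I^A I^B, I^A i

For each candidate genotype of Sofia, check whether crossing it with i i can produce every observed child phenotype.
  I^A I^A → possible child types {A} ✓
  I^A I^B → possible child types {A, B} ✓
  I^A i → possible child types {O, A} ✓
  I^B I^B → possible child types {B} ✗
  I^B i → possible child types {O, B} ✗
  i i → possible child types {O} ✗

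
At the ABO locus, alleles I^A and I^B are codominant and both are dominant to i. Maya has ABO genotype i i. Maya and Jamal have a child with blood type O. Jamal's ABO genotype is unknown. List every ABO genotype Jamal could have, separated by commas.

I^A i, I^B i, i i

For each candidate genotype of Jamal, check whether crossing it with i i can produce every observed child phenotype.
  I^A I^A → possible child types {A} ✗
  I^A I^B → possible child types {A, B} ✗
  I^A i → possible child types {O, A} ✓
  I^B I^B → possible child types {B} ✗
  I^B i → possible child types {O, B} ✓
  i i → possible child types {O} ✓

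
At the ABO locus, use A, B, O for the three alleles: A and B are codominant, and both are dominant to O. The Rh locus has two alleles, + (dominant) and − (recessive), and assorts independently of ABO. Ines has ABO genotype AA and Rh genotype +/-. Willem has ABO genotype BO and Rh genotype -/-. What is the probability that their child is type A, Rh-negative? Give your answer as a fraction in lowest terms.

1/4

ABO cross AA × BO → offspring phenotypes: 1/2 A, 1/2 AB.
Rh cross +/- × -/- → 1/2 Rh+, 1/2 Rh-.
Independent loci: P(type A, Rh-negative) = 1/2 × 1/2 = 1/4.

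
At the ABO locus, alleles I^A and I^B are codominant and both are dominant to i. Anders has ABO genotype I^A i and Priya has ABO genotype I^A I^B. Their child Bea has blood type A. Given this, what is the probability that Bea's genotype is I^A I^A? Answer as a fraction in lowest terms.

Cross I^A i × I^A I^B → 1/4 I^A I^A, 1/4 I^A I^B, 1/4 I^A i, 1/4 I^B i.
Type-A genotypes among offspring: I^A I^A (1/4), I^A i (1/4); total 1/2.
P(I^A I^A | type A) = (1/4) / (1/2) = 1/2.

1/2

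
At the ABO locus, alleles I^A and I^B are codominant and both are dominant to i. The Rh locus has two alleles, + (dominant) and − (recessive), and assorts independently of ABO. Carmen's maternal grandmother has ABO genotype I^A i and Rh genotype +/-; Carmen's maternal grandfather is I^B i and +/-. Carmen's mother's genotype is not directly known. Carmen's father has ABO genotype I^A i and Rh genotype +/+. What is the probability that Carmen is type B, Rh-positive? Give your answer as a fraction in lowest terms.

1/8

Carmen's mother's ABO genotype from I^A i × I^B i: 1/4 I^A I^B, 1/4 I^A i, 1/4 I^B i, 1/4 i i.
Crossing each possibility with the father I^A i and summing P(type B): 1/4·1/4 + 1/4·0 + 1/4·1/4 + 1/4·0 = 1/8.
Similarly for Rh via the mother's Rh distribution: P(Rh+) = 1.
Independent loci: 1/8 × 1 = 1/8.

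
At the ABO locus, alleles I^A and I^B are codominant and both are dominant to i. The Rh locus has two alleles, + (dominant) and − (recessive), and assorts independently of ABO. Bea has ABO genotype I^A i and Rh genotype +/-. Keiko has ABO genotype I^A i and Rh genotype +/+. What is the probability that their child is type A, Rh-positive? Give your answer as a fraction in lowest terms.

3/4

ABO cross I^A i × I^A i → offspring phenotypes: 1/4 O, 3/4 A.
Rh cross +/- × +/+ → 1 Rh+.
Independent loci: P(type A, Rh-positive) = 3/4 × 1 = 3/4.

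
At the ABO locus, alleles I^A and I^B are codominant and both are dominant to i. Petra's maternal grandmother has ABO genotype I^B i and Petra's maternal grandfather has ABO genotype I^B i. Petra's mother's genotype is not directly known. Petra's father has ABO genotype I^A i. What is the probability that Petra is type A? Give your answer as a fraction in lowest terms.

Petra's mother's ABO genotype from I^B i × I^B i: 1/4 I^B I^B, 1/2 I^B i, 1/4 i i.
Crossing each possibility with the father I^A i and summing P(type A): 1/4·0 + 1/2·1/4 + 1/4·1/2 = 1/4.

1/4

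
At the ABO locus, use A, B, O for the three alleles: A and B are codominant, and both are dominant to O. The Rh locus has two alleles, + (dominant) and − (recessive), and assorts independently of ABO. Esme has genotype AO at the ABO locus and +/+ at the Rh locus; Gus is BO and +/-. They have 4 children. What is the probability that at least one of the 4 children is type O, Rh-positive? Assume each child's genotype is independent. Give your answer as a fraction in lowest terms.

175/256

ABO cross AO × BO → 1/4 O, 1/4 A, 1/4 B, 1/4 AB.
Rh cross +/+ × +/- → 1 Rh+; so P(type O, Rh-positive) = 1/4 × 1 = 1/4 per child.
P(none) = (3/4)^4 = 81/256; P(at least one) = 1 − 81/256 = 175/256.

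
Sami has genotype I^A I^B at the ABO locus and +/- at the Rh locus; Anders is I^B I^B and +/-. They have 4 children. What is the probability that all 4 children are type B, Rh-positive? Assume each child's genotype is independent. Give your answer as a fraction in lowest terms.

ABO cross I^A I^B × I^B I^B → 1/2 B, 1/2 AB.
Rh cross +/- × +/- → 3/4 Rh+, 1/4 Rh-; so P(type B, Rh-positive) = 1/2 × 3/4 = 3/8 per child.
All 4 independent: (3/8)^4 = 81/4096.

81/4096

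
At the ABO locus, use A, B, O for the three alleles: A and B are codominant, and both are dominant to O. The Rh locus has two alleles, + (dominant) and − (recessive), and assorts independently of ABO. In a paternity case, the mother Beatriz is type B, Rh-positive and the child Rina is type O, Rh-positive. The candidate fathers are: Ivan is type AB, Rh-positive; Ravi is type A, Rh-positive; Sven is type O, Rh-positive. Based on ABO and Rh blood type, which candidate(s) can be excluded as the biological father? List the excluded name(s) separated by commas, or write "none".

A candidate is excluded only if no genotype consistent with his phenotype could produce a type O, Rh-positive child with a type B, Rh-positive mother.
Ivan (type AB, Rh+): no genotype consistent with that phenotype can produce a type-O Rh+ child with a type-B mother.

Ivan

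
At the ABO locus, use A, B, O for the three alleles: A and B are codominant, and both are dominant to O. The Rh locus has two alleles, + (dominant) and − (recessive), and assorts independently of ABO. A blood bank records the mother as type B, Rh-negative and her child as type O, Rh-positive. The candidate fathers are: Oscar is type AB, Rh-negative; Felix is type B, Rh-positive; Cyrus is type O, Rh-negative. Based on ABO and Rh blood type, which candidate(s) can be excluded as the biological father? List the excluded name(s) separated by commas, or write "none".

Oscar, Cyrus

A candidate is excluded only if no genotype consistent with his phenotype could produce a type O, Rh-positive child with a type B, Rh-negative mother.
Oscar (type AB, Rh-): no genotype consistent with that phenotype can produce a type-O Rh+ child with a type-B mother.
Cyrus (type O, Rh-): no genotype consistent with that phenotype can produce a type-O Rh+ child with a type-B mother.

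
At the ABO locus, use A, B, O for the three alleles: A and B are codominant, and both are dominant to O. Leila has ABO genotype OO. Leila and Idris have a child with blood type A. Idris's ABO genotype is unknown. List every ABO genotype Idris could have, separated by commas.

AA, AB, AO

For each candidate genotype of Idris, check whether crossing it with OO can produce every observed child phenotype.
  AA → possible child types {A} ✓
  AB → possible child types {A, B} ✓
  AO → possible child types {O, A} ✓
  BB → possible child types {B} ✗
  BO → possible child types {O, B} ✗
  OO → possible child types {O} ✗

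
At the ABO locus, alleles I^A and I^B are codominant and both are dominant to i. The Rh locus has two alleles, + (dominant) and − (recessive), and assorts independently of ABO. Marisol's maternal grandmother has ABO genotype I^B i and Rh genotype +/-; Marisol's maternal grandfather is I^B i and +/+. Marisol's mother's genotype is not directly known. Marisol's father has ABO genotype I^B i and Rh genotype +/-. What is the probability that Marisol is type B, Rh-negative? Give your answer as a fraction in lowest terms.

Marisol's mother's ABO genotype from I^B i × I^B i: 1/4 I^B I^B, 1/2 I^B i, 1/4 i i.
Crossing each possibility with the father I^B i and summing P(type B): 1/4·1 + 1/2·3/4 + 1/4·1/2 = 3/4.
Similarly for Rh via the mother's Rh distribution: P(Rh-) = 1/8.
Independent loci: 3/4 × 1/8 = 3/32.

3/32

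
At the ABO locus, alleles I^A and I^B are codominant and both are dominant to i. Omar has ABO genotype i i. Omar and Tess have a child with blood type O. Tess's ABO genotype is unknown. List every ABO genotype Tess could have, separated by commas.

I^A i, I^B i, i i

For each candidate genotype of Tess, check whether crossing it with i i can produce every observed child phenotype.
  I^A I^A → possible child types {A} ✗
  I^A I^B → possible child types {A, B} ✗
  I^A i → possible child types {O, A} ✓
  I^B I^B → possible child types {B} ✗
  I^B i → possible child types {O, B} ✓
  i i → possible child types {O} ✓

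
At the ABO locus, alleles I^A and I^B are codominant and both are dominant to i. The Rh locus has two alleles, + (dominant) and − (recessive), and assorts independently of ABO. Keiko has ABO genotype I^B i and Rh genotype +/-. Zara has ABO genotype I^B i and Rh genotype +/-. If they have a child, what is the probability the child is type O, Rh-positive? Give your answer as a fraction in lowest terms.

ABO cross I^B i × I^B i → offspring phenotypes: 1/4 O, 3/4 B.
Rh cross +/- × +/- → 3/4 Rh+, 1/4 Rh-.
Independent loci: P(type O, Rh-positive) = 1/4 × 3/4 = 3/16.

3/16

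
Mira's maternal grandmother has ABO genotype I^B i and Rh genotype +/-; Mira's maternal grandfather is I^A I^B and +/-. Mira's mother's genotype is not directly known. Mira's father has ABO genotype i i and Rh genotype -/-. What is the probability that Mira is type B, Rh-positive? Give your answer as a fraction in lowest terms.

1/4

Mira's mother's ABO genotype from I^B i × I^A I^B: 1/4 I^A I^B, 1/4 I^A i, 1/4 I^B I^B, 1/4 I^B i.
Crossing each possibility with the father i i and summing P(type B): 1/4·1/2 + 1/4·0 + 1/4·1 + 1/4·1/2 = 1/2.
Similarly for Rh via the mother's Rh distribution: P(Rh+) = 1/2.
Independent loci: 1/2 × 1/2 = 1/4.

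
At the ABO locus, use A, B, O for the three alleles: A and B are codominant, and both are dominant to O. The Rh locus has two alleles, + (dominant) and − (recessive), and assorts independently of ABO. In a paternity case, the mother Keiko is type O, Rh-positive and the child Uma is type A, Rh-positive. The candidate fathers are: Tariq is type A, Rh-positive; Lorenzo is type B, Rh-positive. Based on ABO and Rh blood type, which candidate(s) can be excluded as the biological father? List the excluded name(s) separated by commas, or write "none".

A candidate is excluded only if no genotype consistent with his phenotype could produce a type A, Rh-positive child with a type O, Rh-positive mother.
Lorenzo (type B, Rh+): no genotype consistent with that phenotype can produce a type-A Rh+ child with a type-O mother.

Lorenzo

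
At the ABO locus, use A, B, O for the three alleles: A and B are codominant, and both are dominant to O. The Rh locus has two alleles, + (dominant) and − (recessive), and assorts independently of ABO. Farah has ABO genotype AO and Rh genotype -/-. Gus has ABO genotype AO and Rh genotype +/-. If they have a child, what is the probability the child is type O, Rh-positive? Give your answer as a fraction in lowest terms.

ABO cross AO × AO → offspring phenotypes: 1/4 O, 3/4 A.
Rh cross -/- × +/- → 1/2 Rh+, 1/2 Rh-.
Independent loci: P(type O, Rh-positive) = 1/4 × 1/2 = 1/8.

1/8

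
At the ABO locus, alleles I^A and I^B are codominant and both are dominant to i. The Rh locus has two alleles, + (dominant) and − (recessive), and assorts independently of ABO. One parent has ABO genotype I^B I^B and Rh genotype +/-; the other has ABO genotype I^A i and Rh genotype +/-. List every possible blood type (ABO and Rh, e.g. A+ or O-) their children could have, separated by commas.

B+, B-, AB+, AB-

Gametes from I^B I^B × I^A i give offspring ABO genotypes I^A I^B, I^B i, i.e. phenotypes B, AB.
Rh cross +/- × +/- → phenotypes Rh+, Rh-.
Combining independently: B+, B-, AB+, AB-.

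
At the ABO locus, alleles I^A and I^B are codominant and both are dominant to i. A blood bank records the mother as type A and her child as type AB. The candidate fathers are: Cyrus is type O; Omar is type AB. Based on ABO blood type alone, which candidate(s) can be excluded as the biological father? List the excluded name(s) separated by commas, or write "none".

Cyrus

A candidate is excluded only if no genotype consistent with his phenotype could produce a type AB child with a type A mother.
Cyrus (type O): no genotype consistent with that phenotype can produce a type-AB child with a type-A mother.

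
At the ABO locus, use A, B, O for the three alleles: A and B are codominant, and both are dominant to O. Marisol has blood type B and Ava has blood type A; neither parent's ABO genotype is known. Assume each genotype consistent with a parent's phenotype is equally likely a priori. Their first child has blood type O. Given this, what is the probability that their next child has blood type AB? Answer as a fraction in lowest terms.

1/4

Possible genotypes: Marisol ∈ {BB, BO}; Ava ∈ {AA, AO}.
Weight each parental genotype pair by prior × P(type-O child):
  BO × AO: posterior weight 1; P(next child type AB) = 1/4.
Weighted sum = 1/4.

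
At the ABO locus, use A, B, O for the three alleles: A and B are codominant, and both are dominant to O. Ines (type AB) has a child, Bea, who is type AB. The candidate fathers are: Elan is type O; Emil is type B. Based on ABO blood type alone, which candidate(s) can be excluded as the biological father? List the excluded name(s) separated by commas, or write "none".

Elan

A candidate is excluded only if no genotype consistent with his phenotype could produce a type AB child with a type AB mother.
Elan (type O): no genotype consistent with that phenotype can produce a type-AB child with a type-AB mother.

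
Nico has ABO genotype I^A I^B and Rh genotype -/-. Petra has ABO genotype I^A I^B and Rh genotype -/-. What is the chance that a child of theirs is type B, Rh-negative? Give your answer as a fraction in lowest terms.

1/4

ABO cross I^A I^B × I^A I^B → offspring phenotypes: 1/4 A, 1/4 B, 1/2 AB.
Rh cross -/- × -/- → 1 Rh-.
Independent loci: P(type B, Rh-negative) = 1/4 × 1 = 1/4.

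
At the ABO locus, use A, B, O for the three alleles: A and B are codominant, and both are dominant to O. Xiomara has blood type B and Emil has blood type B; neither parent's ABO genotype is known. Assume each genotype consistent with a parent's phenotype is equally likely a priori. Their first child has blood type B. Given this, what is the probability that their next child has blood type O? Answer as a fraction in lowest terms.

Possible genotypes: Xiomara ∈ {BB, BO}; Emil ∈ {BB, BO}.
Weight each parental genotype pair by prior × P(type-B child):
  BB × BB: posterior weight 4/15; P(next child type O) = 0.
  BB × BO: posterior weight 4/15; P(next child type O) = 0.
  BO × BB: posterior weight 4/15; P(next child type O) = 0.
  BO × BO: posterior weight 1/5; P(next child type O) = 1/4.
Weighted sum = 1/20.

1/20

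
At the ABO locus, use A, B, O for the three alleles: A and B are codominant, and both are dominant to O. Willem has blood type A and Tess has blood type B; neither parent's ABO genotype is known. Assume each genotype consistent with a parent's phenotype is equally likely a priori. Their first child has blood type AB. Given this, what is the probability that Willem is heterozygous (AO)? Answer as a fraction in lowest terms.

Possible genotypes: Willem ∈ {AA, AO}; Tess ∈ {BB, BO}.
Weight each parental genotype pair by prior × P(type-AB child):
  AA × BB: posterior weight 4/9.
  AA × BO: posterior weight 2/9.
  AO × BB: posterior weight 2/9.
  AO × BO: posterior weight 1/9.
Sum the posterior weight over pairs where Willem is AO: 1/3.

1/3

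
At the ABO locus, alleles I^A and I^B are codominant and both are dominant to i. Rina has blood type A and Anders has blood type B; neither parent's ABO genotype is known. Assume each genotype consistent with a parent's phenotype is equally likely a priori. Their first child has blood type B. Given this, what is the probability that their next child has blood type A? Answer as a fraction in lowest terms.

1/12

Possible genotypes: Rina ∈ {I^A I^A, I^A i}; Anders ∈ {I^B I^B, I^B i}.
Weight each parental genotype pair by prior × P(type-B child):
  I^A i × I^B I^B: posterior weight 2/3; P(next child type A) = 0.
  I^A i × I^B i: posterior weight 1/3; P(next child type A) = 1/4.
Weighted sum = 1/12.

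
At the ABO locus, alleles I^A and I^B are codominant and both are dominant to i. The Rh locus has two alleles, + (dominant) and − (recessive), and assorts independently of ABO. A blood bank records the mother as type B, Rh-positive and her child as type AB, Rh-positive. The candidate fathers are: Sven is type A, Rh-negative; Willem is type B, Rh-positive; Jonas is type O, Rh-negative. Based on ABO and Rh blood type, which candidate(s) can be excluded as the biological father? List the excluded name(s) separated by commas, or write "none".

Willem, Jonas

A candidate is excluded only if no genotype consistent with his phenotype could produce a type AB, Rh-positive child with a type B, Rh-positive mother.
Willem (type B, Rh+): no genotype consistent with that phenotype can produce a type-AB Rh+ child with a type-B mother.
Jonas (type O, Rh-): no genotype consistent with that phenotype can produce a type-AB Rh+ child with a type-B mother.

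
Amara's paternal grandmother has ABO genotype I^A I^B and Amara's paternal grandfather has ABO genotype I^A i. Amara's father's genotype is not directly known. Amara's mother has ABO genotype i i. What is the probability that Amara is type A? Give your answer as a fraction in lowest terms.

1/2

Amara's father's ABO genotype from I^A I^B × I^A i: 1/4 I^A I^A, 1/4 I^A I^B, 1/4 I^A i, 1/4 I^B i.
Crossing each possibility with the mother i i and summing P(type A): 1/4·1 + 1/4·1/2 + 1/4·1/2 + 1/4·0 = 1/2.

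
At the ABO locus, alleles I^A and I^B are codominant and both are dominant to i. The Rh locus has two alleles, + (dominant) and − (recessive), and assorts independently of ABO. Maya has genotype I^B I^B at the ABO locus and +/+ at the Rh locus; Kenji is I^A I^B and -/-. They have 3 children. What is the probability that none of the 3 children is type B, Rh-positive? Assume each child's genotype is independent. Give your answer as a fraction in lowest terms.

ABO cross I^B I^B × I^A I^B → 1/2 B, 1/2 AB.
Rh cross +/+ × -/- → 1 Rh+; so P(type B, Rh-positive) = 1/2 × 1 = 1/2 per child.
P(not type B, Rh-positive) = 1/2 for one child; (1/2)^3 = 1/8.

1/8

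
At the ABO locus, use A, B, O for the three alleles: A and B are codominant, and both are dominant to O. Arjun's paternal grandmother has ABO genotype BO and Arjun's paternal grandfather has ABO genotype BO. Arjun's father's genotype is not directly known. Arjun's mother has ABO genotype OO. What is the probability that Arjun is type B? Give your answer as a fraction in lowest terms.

Arjun's father's ABO genotype from BO × BO: 1/4 BB, 1/2 BO, 1/4 OO.
Crossing each possibility with the mother OO and summing P(type B): 1/4·1 + 1/2·1/2 + 1/4·0 = 1/2.

1/2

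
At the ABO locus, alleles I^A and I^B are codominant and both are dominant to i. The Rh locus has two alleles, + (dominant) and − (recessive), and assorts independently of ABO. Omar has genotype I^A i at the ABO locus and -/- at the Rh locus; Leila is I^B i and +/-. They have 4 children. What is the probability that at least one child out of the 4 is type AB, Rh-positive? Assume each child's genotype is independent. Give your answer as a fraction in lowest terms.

ABO cross I^A i × I^B i → 1/4 O, 1/4 A, 1/4 B, 1/4 AB.
Rh cross -/- × +/- → 1/2 Rh+, 1/2 Rh-; so P(type AB, Rh-positive) = 1/4 × 1/2 = 1/8 per child.
P(none) = (7/8)^4 = 2401/4096; P(at least one) = 1 − 2401/4096 = 1695/4096.

1695/4096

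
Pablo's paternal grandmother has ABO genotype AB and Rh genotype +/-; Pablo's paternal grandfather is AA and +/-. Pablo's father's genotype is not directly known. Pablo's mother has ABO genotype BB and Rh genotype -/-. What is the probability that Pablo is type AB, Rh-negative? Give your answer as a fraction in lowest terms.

3/8

Pablo's father's ABO genotype from AB × AA: 1/2 AA, 1/2 AB.
Crossing each possibility with the mother BB and summing P(type AB): 1/2·1 + 1/2·1/2 = 3/4.
Similarly for Rh via the father's Rh distribution: P(Rh-) = 1/2.
Independent loci: 3/4 × 1/2 = 3/8.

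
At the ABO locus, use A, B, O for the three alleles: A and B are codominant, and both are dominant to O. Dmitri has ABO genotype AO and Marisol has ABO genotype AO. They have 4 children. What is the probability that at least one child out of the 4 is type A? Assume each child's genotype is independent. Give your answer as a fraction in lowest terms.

ABO cross AO × AO → 1/4 O, 3/4 A.
So P(type A) = 3/4 per child.
P(none) = (1/4)^4 = 1/256; P(at least one) = 1 − 1/256 = 255/256.

255/256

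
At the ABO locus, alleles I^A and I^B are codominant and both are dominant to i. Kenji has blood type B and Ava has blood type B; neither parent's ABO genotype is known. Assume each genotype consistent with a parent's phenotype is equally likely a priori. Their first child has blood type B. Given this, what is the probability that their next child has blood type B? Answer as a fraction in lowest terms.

Possible genotypes: Kenji ∈ {I^B I^B, I^B i}; Ava ∈ {I^B I^B, I^B i}.
Weight each parental genotype pair by prior × P(type-B child):
  I^B I^B × I^B I^B: posterior weight 4/15; P(next child type B) = 1.
  I^B I^B × I^B i: posterior weight 4/15; P(next child type B) = 1.
  I^B i × I^B I^B: posterior weight 4/15; P(next child type B) = 1.
  I^B i × I^B i: posterior weight 1/5; P(next child type B) = 3/4.
Weighted sum = 19/20.

19/20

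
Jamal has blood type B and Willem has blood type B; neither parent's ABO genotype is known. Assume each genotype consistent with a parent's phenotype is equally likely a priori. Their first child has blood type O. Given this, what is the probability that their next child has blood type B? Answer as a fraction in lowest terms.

Possible genotypes: Jamal ∈ {BB, BO}; Willem ∈ {BB, BO}.
Weight each parental genotype pair by prior × P(type-O child):
  BO × BO: posterior weight 1; P(next child type B) = 3/4.
Weighted sum = 3/4.

3/4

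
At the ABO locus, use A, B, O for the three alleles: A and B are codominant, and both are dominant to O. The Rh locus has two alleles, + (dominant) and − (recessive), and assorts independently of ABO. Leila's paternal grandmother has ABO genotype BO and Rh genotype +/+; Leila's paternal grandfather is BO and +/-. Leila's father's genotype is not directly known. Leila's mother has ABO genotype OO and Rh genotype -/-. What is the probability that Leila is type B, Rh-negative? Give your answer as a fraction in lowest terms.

Leila's father's ABO genotype from BO × BO: 1/4 BB, 1/2 BO, 1/4 OO.
Crossing each possibility with the mother OO and summing P(type B): 1/4·1 + 1/2·1/2 + 1/4·0 = 1/2.
Similarly for Rh via the father's Rh distribution: P(Rh-) = 1/4.
Independent loci: 1/2 × 1/4 = 1/8.

1/8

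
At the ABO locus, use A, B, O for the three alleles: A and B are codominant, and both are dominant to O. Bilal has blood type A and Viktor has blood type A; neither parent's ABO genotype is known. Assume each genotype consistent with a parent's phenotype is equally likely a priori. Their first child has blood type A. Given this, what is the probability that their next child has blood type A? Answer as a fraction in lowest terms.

Possible genotypes: Bilal ∈ {AA, AO}; Viktor ∈ {AA, AO}.
Weight each parental genotype pair by prior × P(type-A child):
  AA × AA: posterior weight 4/15; P(next child type A) = 1.
  AA × AO: posterior weight 4/15; P(next child type A) = 1.
  AO × AA: posterior weight 4/15; P(next child type A) = 1.
  AO × AO: posterior weight 1/5; P(next child type A) = 3/4.
Weighted sum = 19/20.

19/20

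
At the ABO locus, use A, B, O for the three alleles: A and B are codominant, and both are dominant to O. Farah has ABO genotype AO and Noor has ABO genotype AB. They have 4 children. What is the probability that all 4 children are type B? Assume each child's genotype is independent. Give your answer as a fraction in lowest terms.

ABO cross AO × AB → 1/2 A, 1/4 B, 1/4 AB.
So P(type B) = 1/4 per child.
All 4 independent: (1/4)^4 = 1/256.

1/256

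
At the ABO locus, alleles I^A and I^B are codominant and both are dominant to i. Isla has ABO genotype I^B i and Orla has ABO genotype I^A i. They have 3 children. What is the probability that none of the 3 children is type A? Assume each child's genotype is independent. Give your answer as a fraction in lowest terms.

ABO cross I^B i × I^A i → 1/4 O, 1/4 A, 1/4 B, 1/4 AB.
So P(type A) = 1/4 per child.
P(not type A) = 3/4 for one child; (3/4)^3 = 27/64.

27/64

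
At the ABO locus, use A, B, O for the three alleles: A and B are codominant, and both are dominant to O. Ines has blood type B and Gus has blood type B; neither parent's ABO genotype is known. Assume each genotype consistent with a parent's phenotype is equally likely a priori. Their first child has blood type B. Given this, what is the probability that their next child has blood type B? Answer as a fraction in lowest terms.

Possible genotypes: Ines ∈ {BB, BO}; Gus ∈ {BB, BO}.
Weight each parental genotype pair by prior × P(type-B child):
  BB × BB: posterior weight 4/15; P(next child type B) = 1.
  BB × BO: posterior weight 4/15; P(next child type B) = 1.
  BO × BB: posterior weight 4/15; P(next child type B) = 1.
  BO × BO: posterior weight 1/5; P(next child type B) = 3/4.
Weighted sum = 19/20.

19/20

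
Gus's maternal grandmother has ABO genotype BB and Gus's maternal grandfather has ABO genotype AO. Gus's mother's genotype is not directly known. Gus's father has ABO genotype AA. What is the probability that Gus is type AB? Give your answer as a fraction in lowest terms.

1/2

Gus's mother's ABO genotype from BB × AO: 1/2 AB, 1/2 BO.
Crossing each possibility with the father AA and summing P(type AB): 1/2·1/2 + 1/2·1/2 = 1/2.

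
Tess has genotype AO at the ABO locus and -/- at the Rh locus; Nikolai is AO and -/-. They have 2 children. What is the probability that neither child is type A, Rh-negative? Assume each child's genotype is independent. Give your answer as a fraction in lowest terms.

ABO cross AO × AO → 1/4 O, 3/4 A.
Rh cross -/- × -/- → 1 Rh-; so P(type A, Rh-negative) = 3/4 × 1 = 3/4 per child.
P(not type A, Rh-negative) = 1/4 for one child; (1/4)^2 = 1/16.

1/16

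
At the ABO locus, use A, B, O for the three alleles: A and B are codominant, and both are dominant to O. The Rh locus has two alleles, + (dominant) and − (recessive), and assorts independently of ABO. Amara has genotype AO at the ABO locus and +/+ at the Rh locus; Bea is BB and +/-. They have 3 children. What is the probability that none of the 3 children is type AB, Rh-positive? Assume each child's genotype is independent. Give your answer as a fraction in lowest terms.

1/8

ABO cross AO × BB → 1/2 B, 1/2 AB.
Rh cross +/+ × +/- → 1 Rh+; so P(type AB, Rh-positive) = 1/2 × 1 = 1/2 per child.
P(not type AB, Rh-positive) = 1/2 for one child; (1/2)^3 = 1/8.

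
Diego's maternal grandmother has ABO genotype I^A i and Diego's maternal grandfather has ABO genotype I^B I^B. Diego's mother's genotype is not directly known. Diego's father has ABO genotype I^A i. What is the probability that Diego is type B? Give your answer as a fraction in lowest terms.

Diego's mother's ABO genotype from I^A i × I^B I^B: 1/2 I^A I^B, 1/2 I^B i.
Crossing each possibility with the father I^A i and summing P(type B): 1/2·1/4 + 1/2·1/4 = 1/4.

1/4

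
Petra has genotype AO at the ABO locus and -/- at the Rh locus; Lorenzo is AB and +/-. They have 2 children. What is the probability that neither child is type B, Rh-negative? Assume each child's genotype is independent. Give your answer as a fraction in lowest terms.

ABO cross AO × AB → 1/2 A, 1/4 B, 1/4 AB.
Rh cross -/- × +/- → 1/2 Rh+, 1/2 Rh-; so P(type B, Rh-negative) = 1/4 × 1/2 = 1/8 per child.
P(not type B, Rh-negative) = 7/8 for one child; (7/8)^2 = 49/64.

49/64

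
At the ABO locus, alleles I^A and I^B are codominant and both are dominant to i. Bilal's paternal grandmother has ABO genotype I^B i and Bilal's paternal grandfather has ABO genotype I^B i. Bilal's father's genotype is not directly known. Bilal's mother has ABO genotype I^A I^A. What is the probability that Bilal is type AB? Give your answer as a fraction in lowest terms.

Bilal's father's ABO genotype from I^B i × I^B i: 1/4 I^B I^B, 1/2 I^B i, 1/4 i i.
Crossing each possibility with the mother I^A I^A and summing P(type AB): 1/4·1 + 1/2·1/2 + 1/4·0 = 1/2.

1/2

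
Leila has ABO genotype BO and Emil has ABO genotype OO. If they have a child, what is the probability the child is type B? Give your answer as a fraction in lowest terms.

ABO cross BO × OO → offspring phenotypes: 1/2 O, 1/2 B.
So P(type B) = 1/2.

1/2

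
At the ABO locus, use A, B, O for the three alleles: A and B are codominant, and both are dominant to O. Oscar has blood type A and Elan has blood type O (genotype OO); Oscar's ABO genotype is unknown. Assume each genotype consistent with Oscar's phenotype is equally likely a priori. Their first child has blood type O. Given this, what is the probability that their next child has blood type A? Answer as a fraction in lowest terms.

1/2

Possible genotypes: Oscar ∈ {AA, AO}; Elan ∈ {OO}.
Weight each parental genotype pair by prior × P(type-O child):
  AO × OO: posterior weight 1; P(next child type A) = 1/2.
Weighted sum = 1/2.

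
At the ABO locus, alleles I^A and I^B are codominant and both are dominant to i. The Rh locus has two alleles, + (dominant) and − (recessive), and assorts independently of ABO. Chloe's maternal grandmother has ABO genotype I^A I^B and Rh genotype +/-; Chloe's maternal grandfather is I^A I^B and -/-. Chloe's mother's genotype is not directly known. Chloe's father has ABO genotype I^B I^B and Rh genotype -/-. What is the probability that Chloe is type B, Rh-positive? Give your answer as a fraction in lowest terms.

1/8

Chloe's mother's ABO genotype from I^A I^B × I^A I^B: 1/4 I^A I^A, 1/2 I^A I^B, 1/4 I^B I^B.
Crossing each possibility with the father I^B I^B and summing P(type B): 1/4·0 + 1/2·1/2 + 1/4·1 = 1/2.
Similarly for Rh via the mother's Rh distribution: P(Rh+) = 1/4.
Independent loci: 1/2 × 1/4 = 1/8.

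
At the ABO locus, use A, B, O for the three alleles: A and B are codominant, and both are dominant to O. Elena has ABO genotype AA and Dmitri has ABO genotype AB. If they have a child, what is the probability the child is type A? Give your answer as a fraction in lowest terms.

1/2

ABO cross AA × AB → offspring phenotypes: 1/2 A, 1/2 AB.
So P(type A) = 1/2.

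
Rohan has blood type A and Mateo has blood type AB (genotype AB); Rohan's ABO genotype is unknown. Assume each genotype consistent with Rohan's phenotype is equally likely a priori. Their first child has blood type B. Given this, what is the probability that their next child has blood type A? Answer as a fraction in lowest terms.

1/2

Possible genotypes: Rohan ∈ {AA, AO}; Mateo ∈ {AB}.
Weight each parental genotype pair by prior × P(type-B child):
  AO × AB: posterior weight 1; P(next child type A) = 1/2.
Weighted sum = 1/2.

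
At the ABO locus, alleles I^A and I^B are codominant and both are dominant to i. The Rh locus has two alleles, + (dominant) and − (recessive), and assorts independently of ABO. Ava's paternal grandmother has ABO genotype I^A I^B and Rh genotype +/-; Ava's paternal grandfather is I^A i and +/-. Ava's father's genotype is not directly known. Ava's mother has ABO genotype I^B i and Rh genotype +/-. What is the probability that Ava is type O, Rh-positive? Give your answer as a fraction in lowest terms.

Ava's father's ABO genotype from I^A I^B × I^A i: 1/4 I^A I^A, 1/4 I^A I^B, 1/4 I^A i, 1/4 I^B i.
Crossing each possibility with the mother I^B i and summing P(type O): 1/4·0 + 1/4·0 + 1/4·1/4 + 1/4·1/4 = 1/8.
Similarly for Rh via the father's Rh distribution: P(Rh+) = 3/4.
Independent loci: 1/8 × 3/4 = 3/32.

3/32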